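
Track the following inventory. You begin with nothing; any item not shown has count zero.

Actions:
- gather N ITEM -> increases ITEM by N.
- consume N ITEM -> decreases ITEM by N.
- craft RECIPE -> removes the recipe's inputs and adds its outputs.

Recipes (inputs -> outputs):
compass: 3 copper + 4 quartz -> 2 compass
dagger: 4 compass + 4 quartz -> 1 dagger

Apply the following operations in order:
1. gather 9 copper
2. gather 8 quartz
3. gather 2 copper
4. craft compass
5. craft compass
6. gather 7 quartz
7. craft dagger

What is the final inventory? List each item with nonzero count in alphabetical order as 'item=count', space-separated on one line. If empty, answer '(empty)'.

After 1 (gather 9 copper): copper=9
After 2 (gather 8 quartz): copper=9 quartz=8
After 3 (gather 2 copper): copper=11 quartz=8
After 4 (craft compass): compass=2 copper=8 quartz=4
After 5 (craft compass): compass=4 copper=5
After 6 (gather 7 quartz): compass=4 copper=5 quartz=7
After 7 (craft dagger): copper=5 dagger=1 quartz=3

Answer: copper=5 dagger=1 quartz=3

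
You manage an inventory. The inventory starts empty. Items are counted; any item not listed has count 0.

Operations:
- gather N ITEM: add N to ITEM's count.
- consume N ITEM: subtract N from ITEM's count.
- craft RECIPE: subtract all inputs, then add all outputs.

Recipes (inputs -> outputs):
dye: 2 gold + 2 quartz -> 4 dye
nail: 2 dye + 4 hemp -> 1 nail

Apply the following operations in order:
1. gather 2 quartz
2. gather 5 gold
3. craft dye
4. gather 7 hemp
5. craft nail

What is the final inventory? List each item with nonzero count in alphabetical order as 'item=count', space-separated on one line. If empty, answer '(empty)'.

Answer: dye=2 gold=3 hemp=3 nail=1

Derivation:
After 1 (gather 2 quartz): quartz=2
After 2 (gather 5 gold): gold=5 quartz=2
After 3 (craft dye): dye=4 gold=3
After 4 (gather 7 hemp): dye=4 gold=3 hemp=7
After 5 (craft nail): dye=2 gold=3 hemp=3 nail=1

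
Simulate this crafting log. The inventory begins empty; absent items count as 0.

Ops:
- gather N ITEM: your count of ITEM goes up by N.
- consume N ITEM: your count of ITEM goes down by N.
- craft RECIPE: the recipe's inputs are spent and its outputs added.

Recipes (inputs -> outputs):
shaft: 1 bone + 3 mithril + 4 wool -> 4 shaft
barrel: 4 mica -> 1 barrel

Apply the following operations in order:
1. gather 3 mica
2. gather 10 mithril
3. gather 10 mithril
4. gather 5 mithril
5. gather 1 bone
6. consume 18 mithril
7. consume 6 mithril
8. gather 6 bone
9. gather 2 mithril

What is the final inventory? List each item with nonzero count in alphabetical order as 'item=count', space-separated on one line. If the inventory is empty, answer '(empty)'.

Answer: bone=7 mica=3 mithril=3

Derivation:
After 1 (gather 3 mica): mica=3
After 2 (gather 10 mithril): mica=3 mithril=10
After 3 (gather 10 mithril): mica=3 mithril=20
After 4 (gather 5 mithril): mica=3 mithril=25
After 5 (gather 1 bone): bone=1 mica=3 mithril=25
After 6 (consume 18 mithril): bone=1 mica=3 mithril=7
After 7 (consume 6 mithril): bone=1 mica=3 mithril=1
After 8 (gather 6 bone): bone=7 mica=3 mithril=1
After 9 (gather 2 mithril): bone=7 mica=3 mithril=3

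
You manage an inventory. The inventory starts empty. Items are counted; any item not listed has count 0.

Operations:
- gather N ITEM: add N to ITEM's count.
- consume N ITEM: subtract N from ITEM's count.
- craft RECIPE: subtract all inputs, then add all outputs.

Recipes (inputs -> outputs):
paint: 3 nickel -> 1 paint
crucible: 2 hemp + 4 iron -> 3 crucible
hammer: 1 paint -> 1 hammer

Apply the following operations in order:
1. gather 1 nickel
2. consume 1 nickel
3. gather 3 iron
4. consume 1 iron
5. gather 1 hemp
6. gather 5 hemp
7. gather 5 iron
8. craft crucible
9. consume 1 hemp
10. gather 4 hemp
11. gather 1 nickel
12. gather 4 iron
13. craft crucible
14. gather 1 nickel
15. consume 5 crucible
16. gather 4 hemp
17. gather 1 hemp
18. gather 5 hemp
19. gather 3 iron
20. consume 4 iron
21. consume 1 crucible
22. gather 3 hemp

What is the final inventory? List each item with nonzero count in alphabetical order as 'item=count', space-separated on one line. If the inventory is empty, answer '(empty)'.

Answer: hemp=18 iron=2 nickel=2

Derivation:
After 1 (gather 1 nickel): nickel=1
After 2 (consume 1 nickel): (empty)
After 3 (gather 3 iron): iron=3
After 4 (consume 1 iron): iron=2
After 5 (gather 1 hemp): hemp=1 iron=2
After 6 (gather 5 hemp): hemp=6 iron=2
After 7 (gather 5 iron): hemp=6 iron=7
After 8 (craft crucible): crucible=3 hemp=4 iron=3
After 9 (consume 1 hemp): crucible=3 hemp=3 iron=3
After 10 (gather 4 hemp): crucible=3 hemp=7 iron=3
After 11 (gather 1 nickel): crucible=3 hemp=7 iron=3 nickel=1
After 12 (gather 4 iron): crucible=3 hemp=7 iron=7 nickel=1
After 13 (craft crucible): crucible=6 hemp=5 iron=3 nickel=1
After 14 (gather 1 nickel): crucible=6 hemp=5 iron=3 nickel=2
After 15 (consume 5 crucible): crucible=1 hemp=5 iron=3 nickel=2
After 16 (gather 4 hemp): crucible=1 hemp=9 iron=3 nickel=2
After 17 (gather 1 hemp): crucible=1 hemp=10 iron=3 nickel=2
After 18 (gather 5 hemp): crucible=1 hemp=15 iron=3 nickel=2
After 19 (gather 3 iron): crucible=1 hemp=15 iron=6 nickel=2
After 20 (consume 4 iron): crucible=1 hemp=15 iron=2 nickel=2
After 21 (consume 1 crucible): hemp=15 iron=2 nickel=2
After 22 (gather 3 hemp): hemp=18 iron=2 nickel=2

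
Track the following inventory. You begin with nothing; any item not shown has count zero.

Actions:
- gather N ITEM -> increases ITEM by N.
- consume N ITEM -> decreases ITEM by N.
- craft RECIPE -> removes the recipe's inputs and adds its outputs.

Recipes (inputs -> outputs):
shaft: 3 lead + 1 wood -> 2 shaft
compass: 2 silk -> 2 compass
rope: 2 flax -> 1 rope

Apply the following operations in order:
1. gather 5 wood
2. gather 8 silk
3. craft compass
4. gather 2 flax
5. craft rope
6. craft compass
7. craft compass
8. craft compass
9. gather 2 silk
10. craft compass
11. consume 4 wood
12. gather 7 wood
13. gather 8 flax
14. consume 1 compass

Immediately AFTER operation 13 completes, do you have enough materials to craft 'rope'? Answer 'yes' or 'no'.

Answer: yes

Derivation:
After 1 (gather 5 wood): wood=5
After 2 (gather 8 silk): silk=8 wood=5
After 3 (craft compass): compass=2 silk=6 wood=5
After 4 (gather 2 flax): compass=2 flax=2 silk=6 wood=5
After 5 (craft rope): compass=2 rope=1 silk=6 wood=5
After 6 (craft compass): compass=4 rope=1 silk=4 wood=5
After 7 (craft compass): compass=6 rope=1 silk=2 wood=5
After 8 (craft compass): compass=8 rope=1 wood=5
After 9 (gather 2 silk): compass=8 rope=1 silk=2 wood=5
After 10 (craft compass): compass=10 rope=1 wood=5
After 11 (consume 4 wood): compass=10 rope=1 wood=1
After 12 (gather 7 wood): compass=10 rope=1 wood=8
After 13 (gather 8 flax): compass=10 flax=8 rope=1 wood=8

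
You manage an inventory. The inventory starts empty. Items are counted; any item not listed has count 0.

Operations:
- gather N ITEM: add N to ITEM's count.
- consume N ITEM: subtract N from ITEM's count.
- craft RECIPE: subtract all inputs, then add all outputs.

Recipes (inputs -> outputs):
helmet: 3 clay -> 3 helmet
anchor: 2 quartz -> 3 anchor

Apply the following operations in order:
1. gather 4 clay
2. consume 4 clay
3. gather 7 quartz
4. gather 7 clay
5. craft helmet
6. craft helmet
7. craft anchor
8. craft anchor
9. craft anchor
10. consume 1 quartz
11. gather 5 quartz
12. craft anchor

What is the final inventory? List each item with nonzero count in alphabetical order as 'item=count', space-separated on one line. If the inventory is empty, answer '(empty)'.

After 1 (gather 4 clay): clay=4
After 2 (consume 4 clay): (empty)
After 3 (gather 7 quartz): quartz=7
After 4 (gather 7 clay): clay=7 quartz=7
After 5 (craft helmet): clay=4 helmet=3 quartz=7
After 6 (craft helmet): clay=1 helmet=6 quartz=7
After 7 (craft anchor): anchor=3 clay=1 helmet=6 quartz=5
After 8 (craft anchor): anchor=6 clay=1 helmet=6 quartz=3
After 9 (craft anchor): anchor=9 clay=1 helmet=6 quartz=1
After 10 (consume 1 quartz): anchor=9 clay=1 helmet=6
After 11 (gather 5 quartz): anchor=9 clay=1 helmet=6 quartz=5
After 12 (craft anchor): anchor=12 clay=1 helmet=6 quartz=3

Answer: anchor=12 clay=1 helmet=6 quartz=3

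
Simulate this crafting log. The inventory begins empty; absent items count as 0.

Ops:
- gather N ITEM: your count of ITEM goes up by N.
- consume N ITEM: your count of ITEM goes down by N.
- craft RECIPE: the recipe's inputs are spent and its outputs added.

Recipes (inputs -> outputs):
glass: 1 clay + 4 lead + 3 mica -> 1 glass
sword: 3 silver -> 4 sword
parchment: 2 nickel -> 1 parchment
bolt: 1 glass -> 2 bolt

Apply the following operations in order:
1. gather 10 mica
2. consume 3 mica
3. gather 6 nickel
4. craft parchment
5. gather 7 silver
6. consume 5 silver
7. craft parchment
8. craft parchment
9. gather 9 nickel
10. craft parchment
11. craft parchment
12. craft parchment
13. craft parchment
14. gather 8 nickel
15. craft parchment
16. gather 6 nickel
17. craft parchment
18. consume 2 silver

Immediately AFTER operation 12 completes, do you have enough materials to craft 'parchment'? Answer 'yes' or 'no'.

Answer: yes

Derivation:
After 1 (gather 10 mica): mica=10
After 2 (consume 3 mica): mica=7
After 3 (gather 6 nickel): mica=7 nickel=6
After 4 (craft parchment): mica=7 nickel=4 parchment=1
After 5 (gather 7 silver): mica=7 nickel=4 parchment=1 silver=7
After 6 (consume 5 silver): mica=7 nickel=4 parchment=1 silver=2
After 7 (craft parchment): mica=7 nickel=2 parchment=2 silver=2
After 8 (craft parchment): mica=7 parchment=3 silver=2
After 9 (gather 9 nickel): mica=7 nickel=9 parchment=3 silver=2
After 10 (craft parchment): mica=7 nickel=7 parchment=4 silver=2
After 11 (craft parchment): mica=7 nickel=5 parchment=5 silver=2
After 12 (craft parchment): mica=7 nickel=3 parchment=6 silver=2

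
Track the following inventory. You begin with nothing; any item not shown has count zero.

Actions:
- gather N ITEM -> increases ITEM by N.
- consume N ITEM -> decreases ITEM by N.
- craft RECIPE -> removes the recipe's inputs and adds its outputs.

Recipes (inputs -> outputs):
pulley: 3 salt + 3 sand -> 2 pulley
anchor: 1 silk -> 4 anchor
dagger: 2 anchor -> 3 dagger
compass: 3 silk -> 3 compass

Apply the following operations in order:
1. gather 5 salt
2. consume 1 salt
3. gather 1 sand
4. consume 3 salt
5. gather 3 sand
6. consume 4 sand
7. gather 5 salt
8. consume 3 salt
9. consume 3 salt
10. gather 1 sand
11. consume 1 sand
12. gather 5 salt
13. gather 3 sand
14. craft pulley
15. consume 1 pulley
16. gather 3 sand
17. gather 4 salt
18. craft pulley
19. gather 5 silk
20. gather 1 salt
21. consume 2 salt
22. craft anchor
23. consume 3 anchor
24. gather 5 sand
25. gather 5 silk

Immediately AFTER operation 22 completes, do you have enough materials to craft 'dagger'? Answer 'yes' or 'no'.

Answer: yes

Derivation:
After 1 (gather 5 salt): salt=5
After 2 (consume 1 salt): salt=4
After 3 (gather 1 sand): salt=4 sand=1
After 4 (consume 3 salt): salt=1 sand=1
After 5 (gather 3 sand): salt=1 sand=4
After 6 (consume 4 sand): salt=1
After 7 (gather 5 salt): salt=6
After 8 (consume 3 salt): salt=3
After 9 (consume 3 salt): (empty)
After 10 (gather 1 sand): sand=1
After 11 (consume 1 sand): (empty)
After 12 (gather 5 salt): salt=5
After 13 (gather 3 sand): salt=5 sand=3
After 14 (craft pulley): pulley=2 salt=2
After 15 (consume 1 pulley): pulley=1 salt=2
After 16 (gather 3 sand): pulley=1 salt=2 sand=3
After 17 (gather 4 salt): pulley=1 salt=6 sand=3
After 18 (craft pulley): pulley=3 salt=3
After 19 (gather 5 silk): pulley=3 salt=3 silk=5
After 20 (gather 1 salt): pulley=3 salt=4 silk=5
After 21 (consume 2 salt): pulley=3 salt=2 silk=5
After 22 (craft anchor): anchor=4 pulley=3 salt=2 silk=4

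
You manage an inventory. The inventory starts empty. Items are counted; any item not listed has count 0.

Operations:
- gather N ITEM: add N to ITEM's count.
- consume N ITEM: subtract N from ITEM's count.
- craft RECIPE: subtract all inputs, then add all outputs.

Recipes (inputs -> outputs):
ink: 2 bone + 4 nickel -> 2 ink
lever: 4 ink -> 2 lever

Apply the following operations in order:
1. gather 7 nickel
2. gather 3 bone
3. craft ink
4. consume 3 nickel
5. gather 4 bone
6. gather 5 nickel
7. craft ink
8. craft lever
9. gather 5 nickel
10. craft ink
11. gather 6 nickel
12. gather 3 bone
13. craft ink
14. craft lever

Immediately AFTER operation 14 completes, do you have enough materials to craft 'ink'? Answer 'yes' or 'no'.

Answer: yes

Derivation:
After 1 (gather 7 nickel): nickel=7
After 2 (gather 3 bone): bone=3 nickel=7
After 3 (craft ink): bone=1 ink=2 nickel=3
After 4 (consume 3 nickel): bone=1 ink=2
After 5 (gather 4 bone): bone=5 ink=2
After 6 (gather 5 nickel): bone=5 ink=2 nickel=5
After 7 (craft ink): bone=3 ink=4 nickel=1
After 8 (craft lever): bone=3 lever=2 nickel=1
After 9 (gather 5 nickel): bone=3 lever=2 nickel=6
After 10 (craft ink): bone=1 ink=2 lever=2 nickel=2
After 11 (gather 6 nickel): bone=1 ink=2 lever=2 nickel=8
After 12 (gather 3 bone): bone=4 ink=2 lever=2 nickel=8
After 13 (craft ink): bone=2 ink=4 lever=2 nickel=4
After 14 (craft lever): bone=2 lever=4 nickel=4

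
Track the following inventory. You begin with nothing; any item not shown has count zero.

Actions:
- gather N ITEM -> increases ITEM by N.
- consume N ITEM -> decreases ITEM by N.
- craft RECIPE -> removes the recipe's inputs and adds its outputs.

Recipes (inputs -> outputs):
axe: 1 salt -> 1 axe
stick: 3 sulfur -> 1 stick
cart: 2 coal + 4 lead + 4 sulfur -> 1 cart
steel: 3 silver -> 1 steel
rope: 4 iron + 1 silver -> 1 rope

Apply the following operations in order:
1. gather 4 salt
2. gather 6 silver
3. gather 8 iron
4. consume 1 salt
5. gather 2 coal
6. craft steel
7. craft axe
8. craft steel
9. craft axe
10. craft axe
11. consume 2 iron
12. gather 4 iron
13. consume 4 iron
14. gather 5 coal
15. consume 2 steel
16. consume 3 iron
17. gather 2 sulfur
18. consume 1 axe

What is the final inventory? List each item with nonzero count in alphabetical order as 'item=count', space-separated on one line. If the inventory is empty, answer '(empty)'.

After 1 (gather 4 salt): salt=4
After 2 (gather 6 silver): salt=4 silver=6
After 3 (gather 8 iron): iron=8 salt=4 silver=6
After 4 (consume 1 salt): iron=8 salt=3 silver=6
After 5 (gather 2 coal): coal=2 iron=8 salt=3 silver=6
After 6 (craft steel): coal=2 iron=8 salt=3 silver=3 steel=1
After 7 (craft axe): axe=1 coal=2 iron=8 salt=2 silver=3 steel=1
After 8 (craft steel): axe=1 coal=2 iron=8 salt=2 steel=2
After 9 (craft axe): axe=2 coal=2 iron=8 salt=1 steel=2
After 10 (craft axe): axe=3 coal=2 iron=8 steel=2
After 11 (consume 2 iron): axe=3 coal=2 iron=6 steel=2
After 12 (gather 4 iron): axe=3 coal=2 iron=10 steel=2
After 13 (consume 4 iron): axe=3 coal=2 iron=6 steel=2
After 14 (gather 5 coal): axe=3 coal=7 iron=6 steel=2
After 15 (consume 2 steel): axe=3 coal=7 iron=6
After 16 (consume 3 iron): axe=3 coal=7 iron=3
After 17 (gather 2 sulfur): axe=3 coal=7 iron=3 sulfur=2
After 18 (consume 1 axe): axe=2 coal=7 iron=3 sulfur=2

Answer: axe=2 coal=7 iron=3 sulfur=2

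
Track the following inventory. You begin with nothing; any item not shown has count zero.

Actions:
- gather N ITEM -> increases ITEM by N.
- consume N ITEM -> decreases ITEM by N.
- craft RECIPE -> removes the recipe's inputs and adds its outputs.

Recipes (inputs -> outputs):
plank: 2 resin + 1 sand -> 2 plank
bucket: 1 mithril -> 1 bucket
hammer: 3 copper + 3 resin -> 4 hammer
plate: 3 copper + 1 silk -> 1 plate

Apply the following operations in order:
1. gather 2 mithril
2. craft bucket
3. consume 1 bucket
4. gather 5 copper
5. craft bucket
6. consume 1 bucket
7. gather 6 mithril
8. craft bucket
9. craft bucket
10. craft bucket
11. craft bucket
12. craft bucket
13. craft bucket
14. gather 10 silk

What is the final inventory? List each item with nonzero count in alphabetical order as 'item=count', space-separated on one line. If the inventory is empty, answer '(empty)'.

After 1 (gather 2 mithril): mithril=2
After 2 (craft bucket): bucket=1 mithril=1
After 3 (consume 1 bucket): mithril=1
After 4 (gather 5 copper): copper=5 mithril=1
After 5 (craft bucket): bucket=1 copper=5
After 6 (consume 1 bucket): copper=5
After 7 (gather 6 mithril): copper=5 mithril=6
After 8 (craft bucket): bucket=1 copper=5 mithril=5
After 9 (craft bucket): bucket=2 copper=5 mithril=4
After 10 (craft bucket): bucket=3 copper=5 mithril=3
After 11 (craft bucket): bucket=4 copper=5 mithril=2
After 12 (craft bucket): bucket=5 copper=5 mithril=1
After 13 (craft bucket): bucket=6 copper=5
After 14 (gather 10 silk): bucket=6 copper=5 silk=10

Answer: bucket=6 copper=5 silk=10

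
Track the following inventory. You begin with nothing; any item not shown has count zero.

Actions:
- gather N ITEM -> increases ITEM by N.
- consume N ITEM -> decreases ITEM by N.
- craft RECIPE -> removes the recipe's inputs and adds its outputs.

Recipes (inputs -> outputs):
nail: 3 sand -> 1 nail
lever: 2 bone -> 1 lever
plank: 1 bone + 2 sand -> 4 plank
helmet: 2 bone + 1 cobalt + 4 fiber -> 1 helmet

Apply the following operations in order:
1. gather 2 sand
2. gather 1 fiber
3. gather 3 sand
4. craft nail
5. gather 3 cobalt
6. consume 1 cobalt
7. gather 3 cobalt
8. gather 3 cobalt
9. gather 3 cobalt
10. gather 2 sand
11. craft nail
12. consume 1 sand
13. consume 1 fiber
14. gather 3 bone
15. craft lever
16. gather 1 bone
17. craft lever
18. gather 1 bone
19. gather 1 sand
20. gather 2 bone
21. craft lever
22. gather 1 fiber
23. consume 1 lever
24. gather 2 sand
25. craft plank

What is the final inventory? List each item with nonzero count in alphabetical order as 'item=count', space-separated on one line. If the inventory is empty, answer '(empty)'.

Answer: cobalt=11 fiber=1 lever=2 nail=2 plank=4 sand=1

Derivation:
After 1 (gather 2 sand): sand=2
After 2 (gather 1 fiber): fiber=1 sand=2
After 3 (gather 3 sand): fiber=1 sand=5
After 4 (craft nail): fiber=1 nail=1 sand=2
After 5 (gather 3 cobalt): cobalt=3 fiber=1 nail=1 sand=2
After 6 (consume 1 cobalt): cobalt=2 fiber=1 nail=1 sand=2
After 7 (gather 3 cobalt): cobalt=5 fiber=1 nail=1 sand=2
After 8 (gather 3 cobalt): cobalt=8 fiber=1 nail=1 sand=2
After 9 (gather 3 cobalt): cobalt=11 fiber=1 nail=1 sand=2
After 10 (gather 2 sand): cobalt=11 fiber=1 nail=1 sand=4
After 11 (craft nail): cobalt=11 fiber=1 nail=2 sand=1
After 12 (consume 1 sand): cobalt=11 fiber=1 nail=2
After 13 (consume 1 fiber): cobalt=11 nail=2
After 14 (gather 3 bone): bone=3 cobalt=11 nail=2
After 15 (craft lever): bone=1 cobalt=11 lever=1 nail=2
After 16 (gather 1 bone): bone=2 cobalt=11 lever=1 nail=2
After 17 (craft lever): cobalt=11 lever=2 nail=2
After 18 (gather 1 bone): bone=1 cobalt=11 lever=2 nail=2
After 19 (gather 1 sand): bone=1 cobalt=11 lever=2 nail=2 sand=1
After 20 (gather 2 bone): bone=3 cobalt=11 lever=2 nail=2 sand=1
After 21 (craft lever): bone=1 cobalt=11 lever=3 nail=2 sand=1
After 22 (gather 1 fiber): bone=1 cobalt=11 fiber=1 lever=3 nail=2 sand=1
After 23 (consume 1 lever): bone=1 cobalt=11 fiber=1 lever=2 nail=2 sand=1
After 24 (gather 2 sand): bone=1 cobalt=11 fiber=1 lever=2 nail=2 sand=3
After 25 (craft plank): cobalt=11 fiber=1 lever=2 nail=2 plank=4 sand=1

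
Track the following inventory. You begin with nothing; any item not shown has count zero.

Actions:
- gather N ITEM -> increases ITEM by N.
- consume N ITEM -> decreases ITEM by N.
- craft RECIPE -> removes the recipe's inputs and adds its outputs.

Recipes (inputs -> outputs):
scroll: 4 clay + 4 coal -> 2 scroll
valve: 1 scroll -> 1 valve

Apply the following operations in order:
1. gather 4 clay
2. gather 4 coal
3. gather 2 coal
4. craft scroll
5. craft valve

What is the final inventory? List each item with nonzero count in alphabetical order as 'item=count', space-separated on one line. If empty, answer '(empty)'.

Answer: coal=2 scroll=1 valve=1

Derivation:
After 1 (gather 4 clay): clay=4
After 2 (gather 4 coal): clay=4 coal=4
After 3 (gather 2 coal): clay=4 coal=6
After 4 (craft scroll): coal=2 scroll=2
After 5 (craft valve): coal=2 scroll=1 valve=1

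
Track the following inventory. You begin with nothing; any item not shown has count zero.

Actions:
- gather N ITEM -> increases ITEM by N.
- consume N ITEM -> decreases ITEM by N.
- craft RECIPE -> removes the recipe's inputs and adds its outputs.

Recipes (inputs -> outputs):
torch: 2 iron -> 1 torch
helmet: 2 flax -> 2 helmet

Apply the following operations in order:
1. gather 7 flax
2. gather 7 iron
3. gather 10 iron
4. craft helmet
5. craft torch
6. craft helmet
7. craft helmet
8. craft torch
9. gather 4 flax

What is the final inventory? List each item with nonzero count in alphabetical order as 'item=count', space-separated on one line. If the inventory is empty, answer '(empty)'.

After 1 (gather 7 flax): flax=7
After 2 (gather 7 iron): flax=7 iron=7
After 3 (gather 10 iron): flax=7 iron=17
After 4 (craft helmet): flax=5 helmet=2 iron=17
After 5 (craft torch): flax=5 helmet=2 iron=15 torch=1
After 6 (craft helmet): flax=3 helmet=4 iron=15 torch=1
After 7 (craft helmet): flax=1 helmet=6 iron=15 torch=1
After 8 (craft torch): flax=1 helmet=6 iron=13 torch=2
After 9 (gather 4 flax): flax=5 helmet=6 iron=13 torch=2

Answer: flax=5 helmet=6 iron=13 torch=2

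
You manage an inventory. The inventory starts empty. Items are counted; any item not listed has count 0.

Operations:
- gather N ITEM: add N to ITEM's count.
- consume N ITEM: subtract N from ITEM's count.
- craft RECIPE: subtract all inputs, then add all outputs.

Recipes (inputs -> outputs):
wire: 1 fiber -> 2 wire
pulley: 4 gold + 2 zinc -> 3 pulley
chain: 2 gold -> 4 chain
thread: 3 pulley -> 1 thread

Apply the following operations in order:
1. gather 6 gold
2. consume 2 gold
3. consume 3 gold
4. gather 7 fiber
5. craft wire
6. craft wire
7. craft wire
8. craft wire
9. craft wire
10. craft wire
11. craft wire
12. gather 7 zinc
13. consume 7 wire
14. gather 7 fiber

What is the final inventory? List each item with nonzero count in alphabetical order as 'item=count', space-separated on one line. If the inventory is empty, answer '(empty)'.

Answer: fiber=7 gold=1 wire=7 zinc=7

Derivation:
After 1 (gather 6 gold): gold=6
After 2 (consume 2 gold): gold=4
After 3 (consume 3 gold): gold=1
After 4 (gather 7 fiber): fiber=7 gold=1
After 5 (craft wire): fiber=6 gold=1 wire=2
After 6 (craft wire): fiber=5 gold=1 wire=4
After 7 (craft wire): fiber=4 gold=1 wire=6
After 8 (craft wire): fiber=3 gold=1 wire=8
After 9 (craft wire): fiber=2 gold=1 wire=10
After 10 (craft wire): fiber=1 gold=1 wire=12
After 11 (craft wire): gold=1 wire=14
After 12 (gather 7 zinc): gold=1 wire=14 zinc=7
After 13 (consume 7 wire): gold=1 wire=7 zinc=7
After 14 (gather 7 fiber): fiber=7 gold=1 wire=7 zinc=7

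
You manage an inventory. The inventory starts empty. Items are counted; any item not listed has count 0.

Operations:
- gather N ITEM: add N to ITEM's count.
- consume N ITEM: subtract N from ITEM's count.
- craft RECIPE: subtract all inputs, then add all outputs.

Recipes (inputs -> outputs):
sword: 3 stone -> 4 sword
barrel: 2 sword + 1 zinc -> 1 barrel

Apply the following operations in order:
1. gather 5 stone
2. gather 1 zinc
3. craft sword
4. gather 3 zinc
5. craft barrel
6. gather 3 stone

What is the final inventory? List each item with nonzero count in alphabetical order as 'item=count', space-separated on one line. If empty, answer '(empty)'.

Answer: barrel=1 stone=5 sword=2 zinc=3

Derivation:
After 1 (gather 5 stone): stone=5
After 2 (gather 1 zinc): stone=5 zinc=1
After 3 (craft sword): stone=2 sword=4 zinc=1
After 4 (gather 3 zinc): stone=2 sword=4 zinc=4
After 5 (craft barrel): barrel=1 stone=2 sword=2 zinc=3
After 6 (gather 3 stone): barrel=1 stone=5 sword=2 zinc=3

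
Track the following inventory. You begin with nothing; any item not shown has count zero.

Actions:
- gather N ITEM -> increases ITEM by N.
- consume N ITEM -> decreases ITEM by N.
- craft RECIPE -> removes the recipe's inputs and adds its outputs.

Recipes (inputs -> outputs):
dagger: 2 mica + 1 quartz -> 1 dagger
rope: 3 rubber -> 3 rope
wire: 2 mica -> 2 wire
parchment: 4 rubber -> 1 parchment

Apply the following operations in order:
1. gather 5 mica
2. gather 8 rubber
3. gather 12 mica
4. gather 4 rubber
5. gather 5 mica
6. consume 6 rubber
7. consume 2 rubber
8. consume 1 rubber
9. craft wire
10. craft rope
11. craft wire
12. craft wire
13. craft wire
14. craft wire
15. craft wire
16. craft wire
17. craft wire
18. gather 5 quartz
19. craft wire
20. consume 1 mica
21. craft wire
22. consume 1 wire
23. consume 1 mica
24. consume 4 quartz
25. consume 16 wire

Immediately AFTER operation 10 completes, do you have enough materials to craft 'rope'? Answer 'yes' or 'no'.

Answer: no

Derivation:
After 1 (gather 5 mica): mica=5
After 2 (gather 8 rubber): mica=5 rubber=8
After 3 (gather 12 mica): mica=17 rubber=8
After 4 (gather 4 rubber): mica=17 rubber=12
After 5 (gather 5 mica): mica=22 rubber=12
After 6 (consume 6 rubber): mica=22 rubber=6
After 7 (consume 2 rubber): mica=22 rubber=4
After 8 (consume 1 rubber): mica=22 rubber=3
After 9 (craft wire): mica=20 rubber=3 wire=2
After 10 (craft rope): mica=20 rope=3 wire=2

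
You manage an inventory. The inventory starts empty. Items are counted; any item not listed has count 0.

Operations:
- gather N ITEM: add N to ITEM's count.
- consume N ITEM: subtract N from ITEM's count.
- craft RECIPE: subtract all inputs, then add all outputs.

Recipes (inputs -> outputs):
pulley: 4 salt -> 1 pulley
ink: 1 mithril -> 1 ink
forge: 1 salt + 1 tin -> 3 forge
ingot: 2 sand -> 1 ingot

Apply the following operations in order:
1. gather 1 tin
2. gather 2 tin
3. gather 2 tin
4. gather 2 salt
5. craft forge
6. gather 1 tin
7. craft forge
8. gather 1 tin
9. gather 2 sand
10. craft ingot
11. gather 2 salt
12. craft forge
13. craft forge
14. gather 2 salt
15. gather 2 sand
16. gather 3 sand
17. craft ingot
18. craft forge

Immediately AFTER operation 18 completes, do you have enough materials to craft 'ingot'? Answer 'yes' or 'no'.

Answer: yes

Derivation:
After 1 (gather 1 tin): tin=1
After 2 (gather 2 tin): tin=3
After 3 (gather 2 tin): tin=5
After 4 (gather 2 salt): salt=2 tin=5
After 5 (craft forge): forge=3 salt=1 tin=4
After 6 (gather 1 tin): forge=3 salt=1 tin=5
After 7 (craft forge): forge=6 tin=4
After 8 (gather 1 tin): forge=6 tin=5
After 9 (gather 2 sand): forge=6 sand=2 tin=5
After 10 (craft ingot): forge=6 ingot=1 tin=5
After 11 (gather 2 salt): forge=6 ingot=1 salt=2 tin=5
After 12 (craft forge): forge=9 ingot=1 salt=1 tin=4
After 13 (craft forge): forge=12 ingot=1 tin=3
After 14 (gather 2 salt): forge=12 ingot=1 salt=2 tin=3
After 15 (gather 2 sand): forge=12 ingot=1 salt=2 sand=2 tin=3
After 16 (gather 3 sand): forge=12 ingot=1 salt=2 sand=5 tin=3
After 17 (craft ingot): forge=12 ingot=2 salt=2 sand=3 tin=3
After 18 (craft forge): forge=15 ingot=2 salt=1 sand=3 tin=2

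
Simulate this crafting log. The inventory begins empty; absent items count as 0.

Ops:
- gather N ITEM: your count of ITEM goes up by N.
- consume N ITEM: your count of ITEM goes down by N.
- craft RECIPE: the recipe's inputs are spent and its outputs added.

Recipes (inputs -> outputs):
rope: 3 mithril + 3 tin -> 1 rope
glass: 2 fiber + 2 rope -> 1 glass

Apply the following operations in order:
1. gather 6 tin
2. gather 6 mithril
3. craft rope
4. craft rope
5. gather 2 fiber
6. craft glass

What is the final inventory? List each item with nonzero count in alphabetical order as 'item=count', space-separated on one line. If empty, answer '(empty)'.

After 1 (gather 6 tin): tin=6
After 2 (gather 6 mithril): mithril=6 tin=6
After 3 (craft rope): mithril=3 rope=1 tin=3
After 4 (craft rope): rope=2
After 5 (gather 2 fiber): fiber=2 rope=2
After 6 (craft glass): glass=1

Answer: glass=1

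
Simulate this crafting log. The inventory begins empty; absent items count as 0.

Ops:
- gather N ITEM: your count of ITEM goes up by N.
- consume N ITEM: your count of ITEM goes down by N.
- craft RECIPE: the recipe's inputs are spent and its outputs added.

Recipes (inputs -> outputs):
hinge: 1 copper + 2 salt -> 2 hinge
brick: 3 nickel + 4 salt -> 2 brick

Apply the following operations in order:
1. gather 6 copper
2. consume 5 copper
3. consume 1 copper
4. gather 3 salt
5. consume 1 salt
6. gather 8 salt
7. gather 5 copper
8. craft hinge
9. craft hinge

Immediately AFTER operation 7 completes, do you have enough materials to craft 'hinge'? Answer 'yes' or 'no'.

After 1 (gather 6 copper): copper=6
After 2 (consume 5 copper): copper=1
After 3 (consume 1 copper): (empty)
After 4 (gather 3 salt): salt=3
After 5 (consume 1 salt): salt=2
After 6 (gather 8 salt): salt=10
After 7 (gather 5 copper): copper=5 salt=10

Answer: yes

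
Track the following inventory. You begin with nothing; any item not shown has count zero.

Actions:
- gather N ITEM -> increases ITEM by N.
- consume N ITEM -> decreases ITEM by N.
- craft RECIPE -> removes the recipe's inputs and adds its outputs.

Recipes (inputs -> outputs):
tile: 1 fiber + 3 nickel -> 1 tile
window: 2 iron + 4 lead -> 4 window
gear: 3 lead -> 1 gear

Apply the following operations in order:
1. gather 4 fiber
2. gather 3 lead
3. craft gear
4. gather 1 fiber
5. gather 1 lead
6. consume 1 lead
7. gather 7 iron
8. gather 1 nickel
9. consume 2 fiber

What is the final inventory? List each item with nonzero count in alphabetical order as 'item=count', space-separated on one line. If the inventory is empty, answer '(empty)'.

After 1 (gather 4 fiber): fiber=4
After 2 (gather 3 lead): fiber=4 lead=3
After 3 (craft gear): fiber=4 gear=1
After 4 (gather 1 fiber): fiber=5 gear=1
After 5 (gather 1 lead): fiber=5 gear=1 lead=1
After 6 (consume 1 lead): fiber=5 gear=1
After 7 (gather 7 iron): fiber=5 gear=1 iron=7
After 8 (gather 1 nickel): fiber=5 gear=1 iron=7 nickel=1
After 9 (consume 2 fiber): fiber=3 gear=1 iron=7 nickel=1

Answer: fiber=3 gear=1 iron=7 nickel=1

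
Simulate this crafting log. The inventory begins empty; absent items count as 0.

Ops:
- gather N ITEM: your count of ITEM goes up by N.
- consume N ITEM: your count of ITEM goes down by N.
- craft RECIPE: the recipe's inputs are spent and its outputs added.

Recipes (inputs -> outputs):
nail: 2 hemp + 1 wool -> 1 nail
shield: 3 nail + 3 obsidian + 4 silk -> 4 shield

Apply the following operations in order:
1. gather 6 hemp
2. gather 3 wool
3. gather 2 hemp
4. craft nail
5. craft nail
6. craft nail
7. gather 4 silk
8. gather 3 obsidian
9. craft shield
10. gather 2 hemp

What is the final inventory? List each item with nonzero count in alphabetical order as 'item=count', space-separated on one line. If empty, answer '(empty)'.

Answer: hemp=4 shield=4

Derivation:
After 1 (gather 6 hemp): hemp=6
After 2 (gather 3 wool): hemp=6 wool=3
After 3 (gather 2 hemp): hemp=8 wool=3
After 4 (craft nail): hemp=6 nail=1 wool=2
After 5 (craft nail): hemp=4 nail=2 wool=1
After 6 (craft nail): hemp=2 nail=3
After 7 (gather 4 silk): hemp=2 nail=3 silk=4
After 8 (gather 3 obsidian): hemp=2 nail=3 obsidian=3 silk=4
After 9 (craft shield): hemp=2 shield=4
After 10 (gather 2 hemp): hemp=4 shield=4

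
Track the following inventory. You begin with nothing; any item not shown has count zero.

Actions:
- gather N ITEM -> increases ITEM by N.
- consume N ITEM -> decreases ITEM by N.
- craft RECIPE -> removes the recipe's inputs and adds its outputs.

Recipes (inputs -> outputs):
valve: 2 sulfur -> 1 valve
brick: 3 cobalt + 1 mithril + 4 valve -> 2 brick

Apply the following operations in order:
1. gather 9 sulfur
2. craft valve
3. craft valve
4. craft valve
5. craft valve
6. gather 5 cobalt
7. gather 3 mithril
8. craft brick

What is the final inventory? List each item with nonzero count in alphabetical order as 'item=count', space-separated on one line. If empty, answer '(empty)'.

Answer: brick=2 cobalt=2 mithril=2 sulfur=1

Derivation:
After 1 (gather 9 sulfur): sulfur=9
After 2 (craft valve): sulfur=7 valve=1
After 3 (craft valve): sulfur=5 valve=2
After 4 (craft valve): sulfur=3 valve=3
After 5 (craft valve): sulfur=1 valve=4
After 6 (gather 5 cobalt): cobalt=5 sulfur=1 valve=4
After 7 (gather 3 mithril): cobalt=5 mithril=3 sulfur=1 valve=4
After 8 (craft brick): brick=2 cobalt=2 mithril=2 sulfur=1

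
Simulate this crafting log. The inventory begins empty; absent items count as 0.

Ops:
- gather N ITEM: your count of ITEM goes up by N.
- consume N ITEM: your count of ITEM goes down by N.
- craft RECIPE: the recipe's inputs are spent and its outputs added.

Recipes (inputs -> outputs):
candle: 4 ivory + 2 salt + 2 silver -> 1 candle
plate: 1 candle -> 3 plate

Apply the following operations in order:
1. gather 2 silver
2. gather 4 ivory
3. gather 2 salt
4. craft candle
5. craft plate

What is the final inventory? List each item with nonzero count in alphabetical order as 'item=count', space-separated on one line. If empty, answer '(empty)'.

After 1 (gather 2 silver): silver=2
After 2 (gather 4 ivory): ivory=4 silver=2
After 3 (gather 2 salt): ivory=4 salt=2 silver=2
After 4 (craft candle): candle=1
After 5 (craft plate): plate=3

Answer: plate=3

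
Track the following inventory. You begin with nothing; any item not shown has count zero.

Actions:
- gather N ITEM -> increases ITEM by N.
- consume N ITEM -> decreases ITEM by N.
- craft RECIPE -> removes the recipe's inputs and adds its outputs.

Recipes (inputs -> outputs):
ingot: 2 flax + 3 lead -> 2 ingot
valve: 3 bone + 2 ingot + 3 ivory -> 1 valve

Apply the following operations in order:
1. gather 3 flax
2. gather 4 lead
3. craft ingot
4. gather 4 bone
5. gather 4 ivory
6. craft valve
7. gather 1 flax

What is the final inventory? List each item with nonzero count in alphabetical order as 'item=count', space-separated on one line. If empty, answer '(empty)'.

After 1 (gather 3 flax): flax=3
After 2 (gather 4 lead): flax=3 lead=4
After 3 (craft ingot): flax=1 ingot=2 lead=1
After 4 (gather 4 bone): bone=4 flax=1 ingot=2 lead=1
After 5 (gather 4 ivory): bone=4 flax=1 ingot=2 ivory=4 lead=1
After 6 (craft valve): bone=1 flax=1 ivory=1 lead=1 valve=1
After 7 (gather 1 flax): bone=1 flax=2 ivory=1 lead=1 valve=1

Answer: bone=1 flax=2 ivory=1 lead=1 valve=1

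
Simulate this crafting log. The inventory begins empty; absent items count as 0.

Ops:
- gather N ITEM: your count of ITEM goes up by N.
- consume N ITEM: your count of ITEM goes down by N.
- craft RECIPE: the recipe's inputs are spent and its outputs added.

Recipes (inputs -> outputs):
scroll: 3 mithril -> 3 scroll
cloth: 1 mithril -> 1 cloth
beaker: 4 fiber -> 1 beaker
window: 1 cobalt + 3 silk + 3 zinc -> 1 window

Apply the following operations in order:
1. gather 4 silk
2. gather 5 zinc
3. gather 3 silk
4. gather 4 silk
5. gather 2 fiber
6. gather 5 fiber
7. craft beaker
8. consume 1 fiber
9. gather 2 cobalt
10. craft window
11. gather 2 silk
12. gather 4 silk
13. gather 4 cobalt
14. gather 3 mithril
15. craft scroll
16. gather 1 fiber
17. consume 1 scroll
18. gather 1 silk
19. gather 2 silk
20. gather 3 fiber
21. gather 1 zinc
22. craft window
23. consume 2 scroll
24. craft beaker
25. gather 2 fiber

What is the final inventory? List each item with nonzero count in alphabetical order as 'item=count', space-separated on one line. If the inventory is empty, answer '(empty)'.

After 1 (gather 4 silk): silk=4
After 2 (gather 5 zinc): silk=4 zinc=5
After 3 (gather 3 silk): silk=7 zinc=5
After 4 (gather 4 silk): silk=11 zinc=5
After 5 (gather 2 fiber): fiber=2 silk=11 zinc=5
After 6 (gather 5 fiber): fiber=7 silk=11 zinc=5
After 7 (craft beaker): beaker=1 fiber=3 silk=11 zinc=5
After 8 (consume 1 fiber): beaker=1 fiber=2 silk=11 zinc=5
After 9 (gather 2 cobalt): beaker=1 cobalt=2 fiber=2 silk=11 zinc=5
After 10 (craft window): beaker=1 cobalt=1 fiber=2 silk=8 window=1 zinc=2
After 11 (gather 2 silk): beaker=1 cobalt=1 fiber=2 silk=10 window=1 zinc=2
After 12 (gather 4 silk): beaker=1 cobalt=1 fiber=2 silk=14 window=1 zinc=2
After 13 (gather 4 cobalt): beaker=1 cobalt=5 fiber=2 silk=14 window=1 zinc=2
After 14 (gather 3 mithril): beaker=1 cobalt=5 fiber=2 mithril=3 silk=14 window=1 zinc=2
After 15 (craft scroll): beaker=1 cobalt=5 fiber=2 scroll=3 silk=14 window=1 zinc=2
After 16 (gather 1 fiber): beaker=1 cobalt=5 fiber=3 scroll=3 silk=14 window=1 zinc=2
After 17 (consume 1 scroll): beaker=1 cobalt=5 fiber=3 scroll=2 silk=14 window=1 zinc=2
After 18 (gather 1 silk): beaker=1 cobalt=5 fiber=3 scroll=2 silk=15 window=1 zinc=2
After 19 (gather 2 silk): beaker=1 cobalt=5 fiber=3 scroll=2 silk=17 window=1 zinc=2
After 20 (gather 3 fiber): beaker=1 cobalt=5 fiber=6 scroll=2 silk=17 window=1 zinc=2
After 21 (gather 1 zinc): beaker=1 cobalt=5 fiber=6 scroll=2 silk=17 window=1 zinc=3
After 22 (craft window): beaker=1 cobalt=4 fiber=6 scroll=2 silk=14 window=2
After 23 (consume 2 scroll): beaker=1 cobalt=4 fiber=6 silk=14 window=2
After 24 (craft beaker): beaker=2 cobalt=4 fiber=2 silk=14 window=2
After 25 (gather 2 fiber): beaker=2 cobalt=4 fiber=4 silk=14 window=2

Answer: beaker=2 cobalt=4 fiber=4 silk=14 window=2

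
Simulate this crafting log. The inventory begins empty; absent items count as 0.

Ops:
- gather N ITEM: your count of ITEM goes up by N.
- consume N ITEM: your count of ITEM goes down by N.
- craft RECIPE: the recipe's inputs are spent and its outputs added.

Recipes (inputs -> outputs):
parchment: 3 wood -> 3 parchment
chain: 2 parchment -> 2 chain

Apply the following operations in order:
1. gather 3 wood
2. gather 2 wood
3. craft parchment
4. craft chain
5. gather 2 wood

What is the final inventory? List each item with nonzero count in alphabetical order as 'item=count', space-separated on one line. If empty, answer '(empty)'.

Answer: chain=2 parchment=1 wood=4

Derivation:
After 1 (gather 3 wood): wood=3
After 2 (gather 2 wood): wood=5
After 3 (craft parchment): parchment=3 wood=2
After 4 (craft chain): chain=2 parchment=1 wood=2
After 5 (gather 2 wood): chain=2 parchment=1 wood=4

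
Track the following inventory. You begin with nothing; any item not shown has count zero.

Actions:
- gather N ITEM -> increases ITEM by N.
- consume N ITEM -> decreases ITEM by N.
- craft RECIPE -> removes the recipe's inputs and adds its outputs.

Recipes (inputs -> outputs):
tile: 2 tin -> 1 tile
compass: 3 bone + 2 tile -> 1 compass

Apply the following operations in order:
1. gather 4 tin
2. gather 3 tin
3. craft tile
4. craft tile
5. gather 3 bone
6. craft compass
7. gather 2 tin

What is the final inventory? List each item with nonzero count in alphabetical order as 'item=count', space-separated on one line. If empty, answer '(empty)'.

After 1 (gather 4 tin): tin=4
After 2 (gather 3 tin): tin=7
After 3 (craft tile): tile=1 tin=5
After 4 (craft tile): tile=2 tin=3
After 5 (gather 3 bone): bone=3 tile=2 tin=3
After 6 (craft compass): compass=1 tin=3
After 7 (gather 2 tin): compass=1 tin=5

Answer: compass=1 tin=5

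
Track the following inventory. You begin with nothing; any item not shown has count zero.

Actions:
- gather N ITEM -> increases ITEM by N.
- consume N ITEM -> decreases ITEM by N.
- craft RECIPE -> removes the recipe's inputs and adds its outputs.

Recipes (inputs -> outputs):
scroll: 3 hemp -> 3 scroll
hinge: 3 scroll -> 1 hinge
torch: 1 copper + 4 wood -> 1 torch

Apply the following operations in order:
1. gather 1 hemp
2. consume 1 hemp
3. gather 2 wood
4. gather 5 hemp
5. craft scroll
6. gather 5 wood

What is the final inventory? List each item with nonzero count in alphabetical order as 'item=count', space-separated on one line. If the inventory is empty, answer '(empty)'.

Answer: hemp=2 scroll=3 wood=7

Derivation:
After 1 (gather 1 hemp): hemp=1
After 2 (consume 1 hemp): (empty)
After 3 (gather 2 wood): wood=2
After 4 (gather 5 hemp): hemp=5 wood=2
After 5 (craft scroll): hemp=2 scroll=3 wood=2
After 6 (gather 5 wood): hemp=2 scroll=3 wood=7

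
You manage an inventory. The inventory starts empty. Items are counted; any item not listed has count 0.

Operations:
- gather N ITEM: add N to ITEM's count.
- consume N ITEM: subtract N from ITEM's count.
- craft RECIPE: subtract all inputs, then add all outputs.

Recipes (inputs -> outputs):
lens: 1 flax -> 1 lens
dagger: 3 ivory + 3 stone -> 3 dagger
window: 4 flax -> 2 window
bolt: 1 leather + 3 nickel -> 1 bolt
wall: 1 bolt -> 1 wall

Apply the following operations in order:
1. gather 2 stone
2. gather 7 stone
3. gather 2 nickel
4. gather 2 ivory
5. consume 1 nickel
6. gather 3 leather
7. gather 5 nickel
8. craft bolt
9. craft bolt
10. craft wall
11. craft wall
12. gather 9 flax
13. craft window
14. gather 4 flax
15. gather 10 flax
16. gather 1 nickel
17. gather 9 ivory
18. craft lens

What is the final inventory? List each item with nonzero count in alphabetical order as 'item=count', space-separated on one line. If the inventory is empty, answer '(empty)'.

After 1 (gather 2 stone): stone=2
After 2 (gather 7 stone): stone=9
After 3 (gather 2 nickel): nickel=2 stone=9
After 4 (gather 2 ivory): ivory=2 nickel=2 stone=9
After 5 (consume 1 nickel): ivory=2 nickel=1 stone=9
After 6 (gather 3 leather): ivory=2 leather=3 nickel=1 stone=9
After 7 (gather 5 nickel): ivory=2 leather=3 nickel=6 stone=9
After 8 (craft bolt): bolt=1 ivory=2 leather=2 nickel=3 stone=9
After 9 (craft bolt): bolt=2 ivory=2 leather=1 stone=9
After 10 (craft wall): bolt=1 ivory=2 leather=1 stone=9 wall=1
After 11 (craft wall): ivory=2 leather=1 stone=9 wall=2
After 12 (gather 9 flax): flax=9 ivory=2 leather=1 stone=9 wall=2
After 13 (craft window): flax=5 ivory=2 leather=1 stone=9 wall=2 window=2
After 14 (gather 4 flax): flax=9 ivory=2 leather=1 stone=9 wall=2 window=2
After 15 (gather 10 flax): flax=19 ivory=2 leather=1 stone=9 wall=2 window=2
After 16 (gather 1 nickel): flax=19 ivory=2 leather=1 nickel=1 stone=9 wall=2 window=2
After 17 (gather 9 ivory): flax=19 ivory=11 leather=1 nickel=1 stone=9 wall=2 window=2
After 18 (craft lens): flax=18 ivory=11 leather=1 lens=1 nickel=1 stone=9 wall=2 window=2

Answer: flax=18 ivory=11 leather=1 lens=1 nickel=1 stone=9 wall=2 window=2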